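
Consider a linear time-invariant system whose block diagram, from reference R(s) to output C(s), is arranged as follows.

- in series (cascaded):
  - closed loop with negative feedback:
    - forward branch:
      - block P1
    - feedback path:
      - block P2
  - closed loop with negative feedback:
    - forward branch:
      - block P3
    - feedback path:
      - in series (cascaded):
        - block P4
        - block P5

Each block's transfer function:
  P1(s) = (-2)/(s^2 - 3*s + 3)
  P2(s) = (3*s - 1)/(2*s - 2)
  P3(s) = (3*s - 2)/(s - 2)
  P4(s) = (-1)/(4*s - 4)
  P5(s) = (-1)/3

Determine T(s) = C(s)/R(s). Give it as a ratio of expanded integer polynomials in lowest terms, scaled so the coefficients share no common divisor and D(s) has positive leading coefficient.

[1] collapse the loop (P1 forward, P2 return), giving (2 - 2*s)/(s^3 - 4*s^2 + 3*s - 2)
[2] multiply P4, P5 (series), giving 1/(12*s - 12)
[3] close the feedback loop around P3, (P4*P5), giving (36*s^2 - 60*s + 24)/(12*s^2 - 33*s + 22)
[4] reduce the series chain [P1/(1+P1*P2)], [P3/(1+P3*(P4*P5))], which is the overall transfer function T(s) = C(s)/R(s) in lowest terms

Final answer: (-72*s^3 + 192*s^2 - 168*s + 48)/(12*s^5 - 81*s^4 + 190*s^3 - 211*s^2 + 132*s - 44)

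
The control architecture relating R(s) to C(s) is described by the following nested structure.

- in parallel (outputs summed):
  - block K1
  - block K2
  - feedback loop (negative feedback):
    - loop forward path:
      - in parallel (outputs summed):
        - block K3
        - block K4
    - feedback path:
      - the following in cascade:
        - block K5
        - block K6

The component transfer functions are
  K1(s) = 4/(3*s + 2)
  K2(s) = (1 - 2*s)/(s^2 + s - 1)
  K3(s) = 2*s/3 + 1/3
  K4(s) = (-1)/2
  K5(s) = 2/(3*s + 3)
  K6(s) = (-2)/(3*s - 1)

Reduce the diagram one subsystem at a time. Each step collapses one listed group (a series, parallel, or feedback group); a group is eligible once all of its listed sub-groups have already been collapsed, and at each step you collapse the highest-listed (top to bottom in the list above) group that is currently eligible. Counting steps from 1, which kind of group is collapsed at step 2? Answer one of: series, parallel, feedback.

Step 1 - reduce the parallel group K3, K4
Step 2 - combine K5, K6 in series
Step 3 - reduce the feedback loop with forward (K3+K4) and return (K5*K6)
Step 4 - parallel reduction of K1, K2, [(K3+K4)/(1+(K3+K4)*(K5*K6))]
At step 2 the group reduced is series.

Answer: series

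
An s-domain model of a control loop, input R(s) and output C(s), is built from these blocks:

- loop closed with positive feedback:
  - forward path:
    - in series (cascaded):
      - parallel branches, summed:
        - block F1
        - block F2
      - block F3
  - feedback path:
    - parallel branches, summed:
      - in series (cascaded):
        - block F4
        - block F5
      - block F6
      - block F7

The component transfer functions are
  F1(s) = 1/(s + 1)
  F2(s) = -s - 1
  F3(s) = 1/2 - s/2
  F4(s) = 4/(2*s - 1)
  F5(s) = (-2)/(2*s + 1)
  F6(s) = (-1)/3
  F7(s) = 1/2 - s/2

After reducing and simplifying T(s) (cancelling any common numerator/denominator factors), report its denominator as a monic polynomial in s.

Answer: s^6 + 2*s^5/3 - 31*s^4/12 + 17*s^3/2 + 103*s^2/12 - 55*s/6 - 1

Working:
Step 1 - parallel reduction of F1, F2: (-s^2 - 2*s)/(s + 1)
Step 2 - series reduction of (F1+F2), F3: (s^3 + s^2 - 2*s)/(2*s + 2)
Step 3 - multiply F4, F5 (series): (-8)/(4*s^2 - 1)
Step 4 - sum the parallel branches (F4*F5), F6, F7: (-12*s^3 + 4*s^2 + 3*s - 49)/(24*s^2 - 6)
Step 5 - reduce the feedback loop with forward ((F1+F2)*F3) and return ((F4*F5)+F6+F7): (24*s^5 + 24*s^4 - 54*s^3 - 6*s^2 + 12*s)/(12*s^6 + 8*s^5 - 31*s^4 + 102*s^3 + 103*s^2 - 110*s - 12)
T(s) is the step-5 result (common factors already cancelled). Leading coefficient of the denominator: 12. Divide through by 12 for the monic polynomial.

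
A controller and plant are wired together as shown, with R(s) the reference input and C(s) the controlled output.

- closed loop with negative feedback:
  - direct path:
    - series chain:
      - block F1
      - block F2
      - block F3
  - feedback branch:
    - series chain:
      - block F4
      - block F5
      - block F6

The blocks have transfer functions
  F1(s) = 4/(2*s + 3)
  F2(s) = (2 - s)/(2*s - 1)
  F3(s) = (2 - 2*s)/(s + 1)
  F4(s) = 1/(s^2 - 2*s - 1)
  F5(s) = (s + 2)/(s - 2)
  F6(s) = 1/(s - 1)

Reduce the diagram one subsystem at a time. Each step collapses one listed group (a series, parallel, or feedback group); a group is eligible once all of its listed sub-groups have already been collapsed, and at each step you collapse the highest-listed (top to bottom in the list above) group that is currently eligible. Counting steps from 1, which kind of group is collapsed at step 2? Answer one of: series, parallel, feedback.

Reducing step by step:

(1) series reduction of F1, F2, F3
(2) multiply F4, F5, F6 (series)
(3) collapse the loop ((F1*F2*F3) forward, (F4*F5*F6) return)
So the answer for step 2 is series.

Answer: series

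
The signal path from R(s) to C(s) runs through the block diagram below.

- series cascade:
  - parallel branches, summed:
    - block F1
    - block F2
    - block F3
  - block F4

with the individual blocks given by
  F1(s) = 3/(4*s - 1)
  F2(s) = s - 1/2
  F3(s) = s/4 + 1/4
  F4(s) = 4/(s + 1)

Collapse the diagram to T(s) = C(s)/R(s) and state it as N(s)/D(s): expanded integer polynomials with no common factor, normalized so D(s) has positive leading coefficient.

1. combine F1, F2, F3 in parallel = (20*s^2 - 9*s + 13)/(16*s - 4)
2. combine (F1+F2+F3), F4 in series, which is the overall transfer function T(s) = C(s)/R(s) in lowest terms

Answer: (20*s^2 - 9*s + 13)/(4*s^2 + 3*s - 1)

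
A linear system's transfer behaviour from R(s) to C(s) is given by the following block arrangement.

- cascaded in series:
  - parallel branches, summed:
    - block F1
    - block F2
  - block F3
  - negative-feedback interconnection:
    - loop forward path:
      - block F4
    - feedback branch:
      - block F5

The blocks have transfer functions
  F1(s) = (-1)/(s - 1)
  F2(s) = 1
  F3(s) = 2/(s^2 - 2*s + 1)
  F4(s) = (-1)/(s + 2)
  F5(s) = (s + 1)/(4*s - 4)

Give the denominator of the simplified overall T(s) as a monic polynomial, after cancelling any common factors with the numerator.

First reduce the diagram to T(s).

Step 1: combine F1, F2 in parallel; result (s - 2)/(s - 1)
Step 2: collapse the loop (F4 forward, F5 return); result (4 - 4*s)/(4*s^2 + 3*s - 9)
Step 3: multiply (F1+F2), F3, [F4/(1+F4*F5)] (series); result (16 - 8*s)/(4*s^4 - 5*s^3 - 11*s^2 + 21*s - 9)
That last expression is T(s), already simplified. Scaling its denominator by 1/4 (the reciprocal of the leading coefficient) yields the monic denominator.

Answer: s^4 - 5*s^3/4 - 11*s^2/4 + 21*s/4 - 9/4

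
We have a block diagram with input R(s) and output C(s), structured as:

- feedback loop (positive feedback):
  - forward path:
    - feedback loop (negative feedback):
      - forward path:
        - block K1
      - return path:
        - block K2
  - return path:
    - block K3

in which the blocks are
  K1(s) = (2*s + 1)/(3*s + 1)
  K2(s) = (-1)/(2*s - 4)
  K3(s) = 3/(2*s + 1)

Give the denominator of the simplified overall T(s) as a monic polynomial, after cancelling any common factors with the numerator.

First reduce the diagram to T(s).

Step 1: collapse the loop (K1 forward, K2 return) -> (4*s^2 - 6*s - 4)/(6*s^2 - 12*s - 5)
Step 2: close the feedback loop around [K1/(1+K1*K2)], K3 -> (4*s^2 - 6*s - 4)/(6*s^2 - 18*s + 7)
The result of step 2 is T(s) in lowest terms. Its denominator has leading coefficient 6; dividing the denominator through by 6 makes it monic.

Answer: s^2 - 3*s + 7/6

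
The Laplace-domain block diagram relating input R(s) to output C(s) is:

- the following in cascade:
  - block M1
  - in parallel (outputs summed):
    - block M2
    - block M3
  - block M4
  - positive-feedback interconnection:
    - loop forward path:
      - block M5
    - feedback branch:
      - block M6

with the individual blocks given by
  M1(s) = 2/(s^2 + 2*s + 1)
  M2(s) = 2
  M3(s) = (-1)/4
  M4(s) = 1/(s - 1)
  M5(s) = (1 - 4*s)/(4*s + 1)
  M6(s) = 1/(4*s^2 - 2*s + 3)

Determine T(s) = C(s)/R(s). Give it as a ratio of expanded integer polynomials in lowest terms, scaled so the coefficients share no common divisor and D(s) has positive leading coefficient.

Answer: (-112*s^3 + 84*s^2 - 98*s + 21)/(32*s^6 + 24*s^5 - 12*s^4 + 8*s^3 - 16*s^2 - 32*s - 4)

Working:
Step 1 - reduce the parallel group M2, M3, giving 7/4
Step 2 - feedback reduction of M5, M6, giving (-16*s^3 + 12*s^2 - 14*s + 3)/(16*s^3 - 4*s^2 + 14*s + 2)
Step 3 - cascade M1, (M2+M3), M4, [M5/(1-M5*M6)]: this yields T(s), and no further normalization is needed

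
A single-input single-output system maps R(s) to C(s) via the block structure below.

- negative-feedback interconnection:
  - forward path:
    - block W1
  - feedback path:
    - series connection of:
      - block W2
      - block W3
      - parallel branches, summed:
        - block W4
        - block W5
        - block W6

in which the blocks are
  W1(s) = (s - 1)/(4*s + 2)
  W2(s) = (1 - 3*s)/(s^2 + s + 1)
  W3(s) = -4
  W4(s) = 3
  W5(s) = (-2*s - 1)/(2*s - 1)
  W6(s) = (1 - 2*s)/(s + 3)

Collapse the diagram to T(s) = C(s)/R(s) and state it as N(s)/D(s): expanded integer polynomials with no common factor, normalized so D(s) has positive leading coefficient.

Step 1. sum the parallel branches W4, W5, W6 = (12*s - 13)/(2*s^2 + 5*s - 3)
Step 2. multiply W2, W3, (W4+W5+W6) (series) = (144*s^2 - 204*s + 52)/(2*s^4 + 7*s^3 + 4*s^2 + 2*s - 3)
Step 3. apply the feedback formula to W1, (W2*W3*(W4+W5+W6)) - this is the overall T(s), already in the required normalized form

Therefore the answer is (2*s^5 + 5*s^4 - 3*s^3 - 2*s^2 - 5*s + 3)/(8*s^5 + 32*s^4 + 174*s^3 - 332*s^2 + 248*s - 58).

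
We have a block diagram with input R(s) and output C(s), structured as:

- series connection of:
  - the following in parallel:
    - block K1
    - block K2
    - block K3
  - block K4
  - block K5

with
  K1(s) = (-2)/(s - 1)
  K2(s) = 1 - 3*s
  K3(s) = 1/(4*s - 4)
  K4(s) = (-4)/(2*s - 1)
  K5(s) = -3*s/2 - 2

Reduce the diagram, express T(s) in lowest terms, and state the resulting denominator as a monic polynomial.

Step 1: add K1, K2, K3 (parallel): (-12*s^2 + 16*s - 11)/(4*s - 4)
Step 2: series reduction of (K1+K2+K3), K4, K5: (-36*s^3 + 31*s - 44)/(4*s^2 - 6*s + 2)
That last expression is T(s), already simplified. Scaling its denominator by 1/4 (the reciprocal of the leading coefficient) yields the monic denominator.

Answer: s^2 - 3*s/2 + 1/2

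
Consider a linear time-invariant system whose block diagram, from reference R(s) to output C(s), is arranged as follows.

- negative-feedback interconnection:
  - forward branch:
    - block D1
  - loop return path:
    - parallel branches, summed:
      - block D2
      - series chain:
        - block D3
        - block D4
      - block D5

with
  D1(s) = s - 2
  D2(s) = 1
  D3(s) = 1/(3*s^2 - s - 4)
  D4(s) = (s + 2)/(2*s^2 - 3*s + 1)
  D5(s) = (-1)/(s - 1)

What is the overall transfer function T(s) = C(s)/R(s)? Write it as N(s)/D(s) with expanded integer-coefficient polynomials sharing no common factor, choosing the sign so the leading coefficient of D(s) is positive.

Step 1 - reduce the series chain D3, D4, giving (s + 2)/(6*s^4 - 11*s^3 - 2*s^2 + 11*s - 4)
Step 2 - reduce the parallel group D2, (D3*D4), D5, giving (6*s^4 - 17*s^3 + 3*s^2 + 19*s - 6)/(6*s^4 - 11*s^3 - 2*s^2 + 11*s - 4)
Step 3 - close the feedback loop around D1, (D2+(D3*D4)+D5) - this is the overall T(s), already in the required normalized form

Hence the answer: (6*s^5 - 23*s^4 + 20*s^3 + 15*s^2 - 26*s + 8)/(6*s^5 - 23*s^4 + 26*s^3 + 11*s^2 - 33*s + 8)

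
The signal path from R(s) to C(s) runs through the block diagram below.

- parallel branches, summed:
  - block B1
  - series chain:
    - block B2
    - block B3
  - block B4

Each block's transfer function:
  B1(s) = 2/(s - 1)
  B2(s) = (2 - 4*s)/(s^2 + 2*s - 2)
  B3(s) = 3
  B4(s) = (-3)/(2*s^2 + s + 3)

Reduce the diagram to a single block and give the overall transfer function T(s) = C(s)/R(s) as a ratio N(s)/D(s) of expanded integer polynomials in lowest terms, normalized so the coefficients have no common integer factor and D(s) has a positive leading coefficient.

(1) series reduction of B2, B3 = (6 - 12*s)/(s^2 + 2*s - 2)
(2) add B1, (B2*B3), B4 (parallel), giving the overall T(s)

Hence the answer: (-20*s^4 + 31*s^3 - 31*s^2 + 68*s - 36)/(2*s^5 + 3*s^4 - 4*s^3 + 3*s^2 - 10*s + 6)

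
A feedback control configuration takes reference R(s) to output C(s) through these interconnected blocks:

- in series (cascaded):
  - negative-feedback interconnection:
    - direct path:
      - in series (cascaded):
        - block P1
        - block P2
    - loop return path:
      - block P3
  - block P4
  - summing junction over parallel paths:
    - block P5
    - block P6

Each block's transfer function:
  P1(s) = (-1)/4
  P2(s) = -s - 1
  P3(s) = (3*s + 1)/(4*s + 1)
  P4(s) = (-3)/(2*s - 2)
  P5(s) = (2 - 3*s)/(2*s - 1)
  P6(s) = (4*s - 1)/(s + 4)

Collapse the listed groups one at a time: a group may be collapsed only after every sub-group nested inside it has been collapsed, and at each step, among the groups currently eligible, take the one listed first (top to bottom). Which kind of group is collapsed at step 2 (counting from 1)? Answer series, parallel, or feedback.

[1] combine P1, P2 in series
[2] reduce the feedback loop with forward (P1*P2) and return P3
[3] sum the parallel branches P5, P6
[4] cascade [(P1*P2)/(1+(P1*P2)*P3)], P4, (P5+P6)
So the answer for step 2 is feedback.

Answer: feedback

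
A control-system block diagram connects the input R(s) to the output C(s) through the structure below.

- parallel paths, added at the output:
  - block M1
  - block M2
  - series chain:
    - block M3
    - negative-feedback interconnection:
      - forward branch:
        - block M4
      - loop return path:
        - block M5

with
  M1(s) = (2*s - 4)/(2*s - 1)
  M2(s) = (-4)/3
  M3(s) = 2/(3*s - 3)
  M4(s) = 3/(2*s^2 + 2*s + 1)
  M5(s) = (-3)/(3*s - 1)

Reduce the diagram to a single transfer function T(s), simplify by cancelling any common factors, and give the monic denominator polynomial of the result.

The answer is s^5 - 5*s^4/6 - s^3/3 - 19*s^2/12 + 31*s/12 - 5/6.

Reasoning:
Step 1: collapse the loop (M4 forward, M5 return), giving (9*s - 3)/(6*s^3 + 4*s^2 + s - 10)
Step 2: multiply M3, [M4/(1+M4*M5)] (series), giving (6*s - 2)/(6*s^4 - 2*s^3 - 3*s^2 - 11*s + 10)
Step 3: combine M1, M2, (M3*[M4/(1+M4*M5)]) in parallel, giving (-12*s^5 - 44*s^4 + 22*s^3 + 82*s^2 + 38*s - 74)/(36*s^5 - 30*s^4 - 12*s^3 - 57*s^2 + 93*s - 30)
Step 3 gives the fully reduced T(s), with no common factor left to cancel. The denominator's leading coefficient is 36, so divide each of its coefficients by 36 to get the monic form.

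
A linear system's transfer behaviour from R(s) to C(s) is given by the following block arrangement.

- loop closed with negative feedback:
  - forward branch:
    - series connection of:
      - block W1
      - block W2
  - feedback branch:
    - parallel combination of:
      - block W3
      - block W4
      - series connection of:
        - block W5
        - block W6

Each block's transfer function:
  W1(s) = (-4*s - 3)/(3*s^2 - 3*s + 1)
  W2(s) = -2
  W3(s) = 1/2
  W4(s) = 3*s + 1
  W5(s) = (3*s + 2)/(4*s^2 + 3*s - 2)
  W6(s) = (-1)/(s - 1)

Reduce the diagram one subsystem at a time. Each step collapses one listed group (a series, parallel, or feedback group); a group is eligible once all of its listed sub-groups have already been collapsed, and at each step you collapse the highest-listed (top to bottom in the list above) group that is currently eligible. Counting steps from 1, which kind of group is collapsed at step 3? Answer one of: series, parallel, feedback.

Step 1. multiply W1, W2 (series)
Step 2. series reduction of W5, W6
Step 3. sum the parallel branches W3, W4, (W5*W6)
Step 4. close the feedback loop around (W1*W2), (W3+W4+(W5*W6))
At step 3 the group reduced is parallel.

Therefore the answer is parallel.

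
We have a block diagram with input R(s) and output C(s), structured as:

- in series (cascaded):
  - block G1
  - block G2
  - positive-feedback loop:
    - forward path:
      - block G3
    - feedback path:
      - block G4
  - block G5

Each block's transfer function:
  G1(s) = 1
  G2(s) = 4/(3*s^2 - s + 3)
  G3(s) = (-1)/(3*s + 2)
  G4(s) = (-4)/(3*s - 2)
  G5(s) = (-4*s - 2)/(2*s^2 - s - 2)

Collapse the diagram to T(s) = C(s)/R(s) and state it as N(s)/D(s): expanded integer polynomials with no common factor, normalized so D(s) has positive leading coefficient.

Answer: (48*s^2 - 8*s - 16)/(54*s^6 - 45*s^5 - 39*s^4 + 31*s^3 - 62*s^2 + 8*s + 48)

Working:
[1] collapse the loop (G3 forward, G4 return): (2 - 3*s)/(9*s^2 - 8)
[2] reduce the series chain G1, G2, [G3/(1-G3*G4)], G5 - this is the overall T(s), already in the required normalized form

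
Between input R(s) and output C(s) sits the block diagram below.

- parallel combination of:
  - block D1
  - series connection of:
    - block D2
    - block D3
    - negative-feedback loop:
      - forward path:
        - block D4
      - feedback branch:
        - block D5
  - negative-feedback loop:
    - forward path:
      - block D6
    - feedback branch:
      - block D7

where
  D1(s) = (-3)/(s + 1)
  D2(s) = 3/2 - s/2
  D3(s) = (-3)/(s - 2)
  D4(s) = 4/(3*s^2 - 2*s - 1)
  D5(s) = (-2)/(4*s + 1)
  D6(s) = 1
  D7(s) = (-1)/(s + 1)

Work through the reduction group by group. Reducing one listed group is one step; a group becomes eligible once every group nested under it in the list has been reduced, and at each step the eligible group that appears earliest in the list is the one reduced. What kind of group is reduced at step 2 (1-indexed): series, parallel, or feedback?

Step 1. reduce the feedback loop with forward D4 and return D5
Step 2. combine D2, D3, [D4/(1+D4*D5)] in series
Step 3. apply the feedback formula to D6, D7
Step 4. sum the parallel branches D1, (D2*D3*[D4/(1+D4*D5)]), [D6/(1+D6*D7)]
Step 2: series.

Answer: series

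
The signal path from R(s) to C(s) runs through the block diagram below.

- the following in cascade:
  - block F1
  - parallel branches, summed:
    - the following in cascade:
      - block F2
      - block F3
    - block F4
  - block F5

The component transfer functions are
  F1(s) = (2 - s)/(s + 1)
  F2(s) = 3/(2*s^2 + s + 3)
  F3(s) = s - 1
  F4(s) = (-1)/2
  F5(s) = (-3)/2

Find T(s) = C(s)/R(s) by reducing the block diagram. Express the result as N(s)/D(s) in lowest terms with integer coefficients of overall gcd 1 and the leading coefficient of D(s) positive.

Step 1 - series reduction of F2, F3 -> (3*s - 3)/(2*s^2 + s + 3)
Step 2 - sum the parallel branches (F2*F3), F4 -> (-2*s^2 + 5*s - 9)/(4*s^2 + 2*s + 6)
Step 3 - series reduction of F1, ((F2*F3)+F4), F5 - this is the overall T(s), already in the required normalized form

Answer: (-6*s^3 + 27*s^2 - 57*s + 54)/(8*s^3 + 12*s^2 + 16*s + 12)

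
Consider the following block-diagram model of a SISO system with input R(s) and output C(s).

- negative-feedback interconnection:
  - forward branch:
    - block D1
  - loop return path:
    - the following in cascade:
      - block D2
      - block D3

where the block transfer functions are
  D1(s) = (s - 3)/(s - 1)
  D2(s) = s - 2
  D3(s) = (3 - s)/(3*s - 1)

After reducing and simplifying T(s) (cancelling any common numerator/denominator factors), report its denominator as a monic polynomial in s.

[1] cascade D2, D3 gives (-s^2 + 5*s - 6)/(3*s - 1)
[2] reduce the feedback loop with forward D1 and return (D2*D3) gives (-3*s^2 + 10*s - 3)/(s^3 - 11*s^2 + 25*s - 19)
T(s) is the step-2 result (common factors already cancelled). Leading coefficient of the denominator: 1, so no rescaling is needed.

Final answer: s^3 - 11*s^2 + 25*s - 19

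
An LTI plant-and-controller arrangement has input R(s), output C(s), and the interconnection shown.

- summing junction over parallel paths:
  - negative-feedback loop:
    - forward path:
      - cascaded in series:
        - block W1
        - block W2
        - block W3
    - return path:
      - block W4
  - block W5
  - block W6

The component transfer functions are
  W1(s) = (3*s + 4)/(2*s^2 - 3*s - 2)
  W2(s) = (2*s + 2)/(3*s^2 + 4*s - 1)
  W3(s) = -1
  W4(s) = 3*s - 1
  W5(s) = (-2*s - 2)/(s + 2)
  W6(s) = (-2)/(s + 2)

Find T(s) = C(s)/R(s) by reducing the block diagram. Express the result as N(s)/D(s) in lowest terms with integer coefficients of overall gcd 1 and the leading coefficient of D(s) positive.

Answer: (-12*s^4 + 38*s^3 + 106*s^2 + 16*s - 28)/(6*s^4 - 19*s^3 - 56*s^2 - 15*s + 10)

Working:
Step 1. reduce the series chain W1, W2, W3 -> (-6*s^2 - 14*s - 8)/(6*s^4 - s^3 - 20*s^2 - 5*s + 2)
Step 2. close the feedback loop around (W1*W2*W3), W4 -> (-6*s^2 - 14*s - 8)/(6*s^4 - 19*s^3 - 56*s^2 - 15*s + 10)
Step 3. combine [(W1*W2*W3)/(1+(W1*W2*W3)*W4)], W5, W6 in parallel; the result is T(s) itself (integer coefficients, no common factor, positive leading denominator coefficient)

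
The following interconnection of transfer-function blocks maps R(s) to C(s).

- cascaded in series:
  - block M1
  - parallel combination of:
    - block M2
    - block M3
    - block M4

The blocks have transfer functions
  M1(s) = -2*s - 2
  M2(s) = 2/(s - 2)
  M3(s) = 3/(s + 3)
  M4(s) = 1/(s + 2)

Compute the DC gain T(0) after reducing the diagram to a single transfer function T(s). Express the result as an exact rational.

Reducing step by step:

(1) combine M2, M3, M4 in parallel, giving (6*s^2 + 11*s - 6)/(s^3 + 3*s^2 - 4*s - 12)
(2) cascade M1, (M2+M3+M4), giving (-12*s^3 - 34*s^2 - 10*s + 12)/(s^3 + 3*s^2 - 4*s - 12)
Step 2 gives the overall T(s). Then T(0) = 12/(-12) = -1.

Answer: -1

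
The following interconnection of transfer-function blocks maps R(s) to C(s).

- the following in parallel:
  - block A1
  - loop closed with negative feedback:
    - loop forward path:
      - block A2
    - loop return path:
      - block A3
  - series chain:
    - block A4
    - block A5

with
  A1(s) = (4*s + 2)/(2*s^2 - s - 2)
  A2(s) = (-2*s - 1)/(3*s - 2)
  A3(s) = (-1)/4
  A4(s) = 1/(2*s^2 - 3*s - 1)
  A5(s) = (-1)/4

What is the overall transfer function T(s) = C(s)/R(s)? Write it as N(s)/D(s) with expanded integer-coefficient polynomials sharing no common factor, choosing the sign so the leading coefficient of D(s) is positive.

Answer: (-128*s^5 + 640*s^4 - 476*s^3 - 484*s^2 + 13*s + 10)/(224*s^5 - 560*s^4 + 56*s^3 + 476*s^2 - 84*s - 56)

Working:
Step 1. apply the feedback formula to A2, A3 = (-8*s - 4)/(14*s - 7)
Step 2. multiply A4, A5 (series) = (-1)/(8*s^2 - 12*s - 4)
Step 3. parallel reduction of A1, [A2/(1+A2*A3)], (A4*A5), giving the overall T(s)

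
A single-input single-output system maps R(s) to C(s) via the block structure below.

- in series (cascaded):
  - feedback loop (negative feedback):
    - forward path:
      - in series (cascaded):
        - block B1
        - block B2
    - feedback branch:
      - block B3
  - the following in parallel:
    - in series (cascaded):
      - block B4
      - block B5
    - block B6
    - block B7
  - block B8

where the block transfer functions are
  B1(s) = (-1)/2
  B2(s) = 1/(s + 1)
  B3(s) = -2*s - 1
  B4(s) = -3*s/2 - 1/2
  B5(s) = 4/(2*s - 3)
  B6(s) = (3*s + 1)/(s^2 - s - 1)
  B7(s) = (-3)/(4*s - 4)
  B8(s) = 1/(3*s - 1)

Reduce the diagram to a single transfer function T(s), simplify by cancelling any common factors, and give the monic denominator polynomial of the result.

Answer: s^6 - 37*s^5/12 + 31*s^4/24 + 25*s^3/8 - 11*s^2/6 - 7*s/8 + 3/8

Working:
Step 1. reduce the series chain B1, B2, giving (-1)/(2*s + 2)
Step 2. apply the feedback formula to (B1*B2), B3, giving (-1)/(4*s + 3)
Step 3. reduce the series chain B4, B5, giving (-6*s - 2)/(2*s - 3)
Step 4. parallel reduction of (B4*B5), B6, B7, giving (-24*s^4 + 58*s^3 - 21*s^2 - 11*s - 5)/(8*s^4 - 28*s^3 + 24*s^2 + 8*s - 12)
Step 5. reduce the series chain [(B1*B2)/(1+(B1*B2)*B3)], ((B4*B5)+B6+B7), B8, giving (24*s^4 - 58*s^3 + 21*s^2 + 11*s + 5)/(96*s^6 - 296*s^5 + 124*s^4 + 300*s^3 - 176*s^2 - 84*s + 36)
That last expression is T(s), already simplified. Scaling its denominator by 1/96 (the reciprocal of the leading coefficient) yields the monic denominator.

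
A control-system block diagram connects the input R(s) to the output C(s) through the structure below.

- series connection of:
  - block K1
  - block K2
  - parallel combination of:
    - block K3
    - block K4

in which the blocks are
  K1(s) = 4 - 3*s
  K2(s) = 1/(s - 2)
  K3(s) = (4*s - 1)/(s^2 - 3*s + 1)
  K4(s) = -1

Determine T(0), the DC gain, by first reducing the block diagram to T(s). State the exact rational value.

The answer is 4.

Reasoning:
Step 1. reduce the parallel group K3, K4 gives (-s^2 + 7*s - 2)/(s^2 - 3*s + 1)
Step 2. series reduction of K1, K2, (K3+K4) gives (3*s^3 - 25*s^2 + 34*s - 8)/(s^3 - 5*s^2 + 7*s - 2)
The step-2 result is T(s). Setting s = 0: T(0) = -8/(-2) = 4.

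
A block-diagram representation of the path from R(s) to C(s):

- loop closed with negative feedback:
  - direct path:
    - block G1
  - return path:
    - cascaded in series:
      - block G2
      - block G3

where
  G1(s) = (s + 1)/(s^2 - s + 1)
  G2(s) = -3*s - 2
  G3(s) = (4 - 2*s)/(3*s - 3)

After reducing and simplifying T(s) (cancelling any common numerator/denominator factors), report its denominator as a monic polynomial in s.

Step 1: multiply G2, G3 (series), giving (6*s^2 - 8*s - 8)/(3*s - 3)
Step 2: feedback reduction of G1, (G2*G3), giving (3*s^2 - 3)/(9*s^3 - 8*s^2 - 10*s - 11)
The result of step 2 is T(s) in lowest terms. Its denominator has leading coefficient 9; dividing the denominator through by 9 makes it monic.

Answer: s^3 - 8*s^2/9 - 10*s/9 - 11/9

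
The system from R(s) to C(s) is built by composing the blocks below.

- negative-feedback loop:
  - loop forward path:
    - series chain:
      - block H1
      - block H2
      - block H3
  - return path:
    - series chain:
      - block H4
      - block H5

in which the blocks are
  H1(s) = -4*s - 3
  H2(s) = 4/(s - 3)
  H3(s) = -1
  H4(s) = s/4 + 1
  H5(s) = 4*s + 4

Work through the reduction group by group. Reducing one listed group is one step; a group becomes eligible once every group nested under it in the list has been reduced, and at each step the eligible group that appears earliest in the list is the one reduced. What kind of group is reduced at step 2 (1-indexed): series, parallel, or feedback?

Step 1 - reduce the series chain H1, H2, H3
Step 2 - cascade H4, H5
Step 3 - feedback reduction of (H1*H2*H3), (H4*H5)
Step 2: series.

Hence the answer: series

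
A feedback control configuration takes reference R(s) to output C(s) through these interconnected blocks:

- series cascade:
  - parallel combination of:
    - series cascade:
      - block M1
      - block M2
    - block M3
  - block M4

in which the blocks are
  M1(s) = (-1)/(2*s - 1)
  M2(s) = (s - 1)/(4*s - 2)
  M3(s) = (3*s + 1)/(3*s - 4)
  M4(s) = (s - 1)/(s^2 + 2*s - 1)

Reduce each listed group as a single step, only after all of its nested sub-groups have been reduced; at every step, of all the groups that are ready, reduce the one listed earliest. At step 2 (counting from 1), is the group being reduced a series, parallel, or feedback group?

The answer is parallel.

Reasoning:
Step 1 - cascade M1, M2
Step 2 - add (M1*M2), M3 (parallel)
Step 3 - cascade ((M1*M2)+M3), M4
So the answer for step 2 is parallel.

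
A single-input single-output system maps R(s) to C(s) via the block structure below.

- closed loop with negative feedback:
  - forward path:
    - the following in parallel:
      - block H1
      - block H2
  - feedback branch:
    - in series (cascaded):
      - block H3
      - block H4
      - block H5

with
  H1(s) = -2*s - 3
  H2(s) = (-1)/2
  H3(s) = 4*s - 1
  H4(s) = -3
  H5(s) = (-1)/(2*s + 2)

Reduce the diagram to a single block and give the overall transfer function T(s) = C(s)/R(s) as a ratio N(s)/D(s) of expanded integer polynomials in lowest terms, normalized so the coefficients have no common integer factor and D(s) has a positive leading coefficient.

First reduce the diagram to T(s).

Step 1: add H1, H2 (parallel) -> -2*s - 7/2
Step 2: reduce the series chain H3, H4, H5 -> (12*s - 3)/(2*s + 2)
Step 3: feedback reduction of (H1+H2), (H3*H4*H5); the result is T(s) itself (integer coefficients, no common factor, positive leading denominator coefficient)

Answer: (8*s^2 + 22*s + 14)/(48*s^2 + 68*s - 25)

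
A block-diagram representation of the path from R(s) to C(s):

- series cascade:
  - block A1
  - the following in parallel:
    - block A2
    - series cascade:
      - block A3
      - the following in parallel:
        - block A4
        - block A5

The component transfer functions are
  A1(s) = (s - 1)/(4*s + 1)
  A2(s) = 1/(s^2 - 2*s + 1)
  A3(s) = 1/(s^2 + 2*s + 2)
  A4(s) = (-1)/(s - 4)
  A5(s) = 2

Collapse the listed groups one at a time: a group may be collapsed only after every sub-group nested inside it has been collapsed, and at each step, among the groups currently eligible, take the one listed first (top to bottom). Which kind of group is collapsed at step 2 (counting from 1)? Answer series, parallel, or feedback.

The answer is series.

Reasoning:
1. add A4, A5 (parallel)
2. reduce the series chain A3, (A4+A5)
3. combine A2, (A3*(A4+A5)) in parallel
4. reduce the series chain A1, (A2+(A3*(A4+A5)))
Step 2: series.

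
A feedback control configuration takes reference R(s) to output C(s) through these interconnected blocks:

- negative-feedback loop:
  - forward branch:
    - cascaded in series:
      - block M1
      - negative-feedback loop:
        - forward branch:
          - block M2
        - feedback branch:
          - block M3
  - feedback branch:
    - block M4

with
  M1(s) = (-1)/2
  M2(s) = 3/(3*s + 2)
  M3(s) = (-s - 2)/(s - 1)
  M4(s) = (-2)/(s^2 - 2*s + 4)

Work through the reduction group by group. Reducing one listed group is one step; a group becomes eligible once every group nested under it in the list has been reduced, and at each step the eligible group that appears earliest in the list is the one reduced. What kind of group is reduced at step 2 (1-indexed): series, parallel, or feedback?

The answer is series.

Reasoning:
(1) close the feedback loop around M2, M3
(2) reduce the series chain M1, [M2/(1+M2*M3)]
(3) close the feedback loop around (M1*[M2/(1+M2*M3)]), M4
Step 2: series.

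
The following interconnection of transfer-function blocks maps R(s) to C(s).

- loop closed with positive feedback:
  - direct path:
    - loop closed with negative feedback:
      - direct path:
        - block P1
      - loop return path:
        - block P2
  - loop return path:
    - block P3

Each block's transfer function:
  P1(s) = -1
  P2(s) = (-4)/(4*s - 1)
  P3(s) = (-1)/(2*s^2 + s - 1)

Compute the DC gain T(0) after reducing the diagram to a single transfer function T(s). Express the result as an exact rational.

Step 1 - close the feedback loop around P1, P2 = (1 - 4*s)/(4*s + 3)
Step 2 - apply the feedback formula to [P1/(1+P1*P2)], P3 = (-8*s^3 - 2*s^2 + 5*s - 1)/(8*s^3 + 10*s^2 - 5*s - 2)
Step 2 gives the overall T(s). Then T(0) = -1/(-2) = 1/2.

Hence the answer: 1/2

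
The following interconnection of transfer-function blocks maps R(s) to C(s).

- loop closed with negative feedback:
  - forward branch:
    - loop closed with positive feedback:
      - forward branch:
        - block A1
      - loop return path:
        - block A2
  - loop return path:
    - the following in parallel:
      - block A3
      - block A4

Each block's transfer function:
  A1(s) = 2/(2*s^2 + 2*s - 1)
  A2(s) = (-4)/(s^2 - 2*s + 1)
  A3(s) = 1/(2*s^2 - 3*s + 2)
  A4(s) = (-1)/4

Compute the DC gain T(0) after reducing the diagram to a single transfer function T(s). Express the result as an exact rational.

Reducing step by step:

Step 1 - reduce the feedback loop with forward A1 and return A2 -> (2*s^2 - 4*s + 2)/(2*s^4 - 2*s^3 - 3*s^2 + 4*s + 7)
Step 2 - sum the parallel branches A3, A4 -> (-2*s^2 + 3*s + 2)/(8*s^2 - 12*s + 8)
Step 3 - feedback reduction of [A1/(1-A1*A2)], (A3+A4) -> (8*s^4 - 28*s^3 + 40*s^2 - 28*s + 8)/(8*s^6 - 20*s^5 + 6*s^4 + 33*s^3 - 14*s^2 - 27*s + 30)
That last expression is T(s); at s = 0 only the constant terms survive, so T(0) = 8/30 = 4/15.

Answer: 4/15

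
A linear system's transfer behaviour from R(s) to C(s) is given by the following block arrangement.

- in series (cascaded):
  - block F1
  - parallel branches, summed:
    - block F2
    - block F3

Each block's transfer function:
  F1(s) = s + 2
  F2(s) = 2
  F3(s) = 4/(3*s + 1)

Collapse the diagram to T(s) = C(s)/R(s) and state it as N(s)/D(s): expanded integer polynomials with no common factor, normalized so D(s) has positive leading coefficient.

[1] add F2, F3 (parallel), giving (6*s + 6)/(3*s + 1)
[2] series reduction of F1, (F2+F3) - this is the overall T(s), already in the required normalized form

Answer: (6*s^2 + 18*s + 12)/(3*s + 1)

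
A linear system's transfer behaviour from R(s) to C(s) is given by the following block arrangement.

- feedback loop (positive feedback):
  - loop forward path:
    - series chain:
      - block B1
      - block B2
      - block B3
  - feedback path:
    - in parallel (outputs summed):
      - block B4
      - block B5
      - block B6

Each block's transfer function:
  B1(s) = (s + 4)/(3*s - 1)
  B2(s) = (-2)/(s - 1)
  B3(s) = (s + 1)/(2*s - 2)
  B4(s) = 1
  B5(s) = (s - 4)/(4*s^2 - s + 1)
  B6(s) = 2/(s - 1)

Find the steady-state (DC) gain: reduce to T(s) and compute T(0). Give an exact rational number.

1. cascade B1, B2, B3, giving (-s^2 - 5*s - 4)/(3*s^3 - 7*s^2 + 5*s - 1)
2. parallel reduction of B4, B5, B6, giving (4*s^3 + 4*s^2 - 5*s + 5)/(4*s^3 - 5*s^2 + 2*s - 1)
3. apply the feedback formula to (B1*B2*B3), (B4+B5+B6), giving (-4*s^5 - 15*s^4 + 7*s^3 + 11*s^2 - 3*s + 4)/(12*s^6 - 39*s^5 + 85*s^4 - 15*s^3 + 18*s^2 - 2*s + 21)
Evaluating the step-3 result (the overall T(s)) at s = 0 gives T(0) = 4/21.

Final answer: 4/21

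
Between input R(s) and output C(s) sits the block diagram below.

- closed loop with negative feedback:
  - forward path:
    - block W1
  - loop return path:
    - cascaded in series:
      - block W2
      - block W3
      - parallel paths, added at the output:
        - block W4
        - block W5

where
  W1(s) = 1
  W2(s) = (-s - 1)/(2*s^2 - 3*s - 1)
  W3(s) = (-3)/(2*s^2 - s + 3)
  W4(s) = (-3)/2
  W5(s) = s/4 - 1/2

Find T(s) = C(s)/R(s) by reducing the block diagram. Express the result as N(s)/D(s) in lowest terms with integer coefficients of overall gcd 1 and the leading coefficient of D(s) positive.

Reducing step by step:

1. parallel reduction of W4, W5 -> s/4 - 2
2. reduce the series chain W2, W3, (W4+W5) -> (3*s^2 - 21*s - 24)/(16*s^4 - 32*s^3 + 28*s^2 - 32*s - 12)
3. feedback reduction of W1, (W2*W3*(W4+W5)) - this is the overall T(s), already in the required normalized form

Answer: (16*s^4 - 32*s^3 + 28*s^2 - 32*s - 12)/(16*s^4 - 32*s^3 + 31*s^2 - 53*s - 36)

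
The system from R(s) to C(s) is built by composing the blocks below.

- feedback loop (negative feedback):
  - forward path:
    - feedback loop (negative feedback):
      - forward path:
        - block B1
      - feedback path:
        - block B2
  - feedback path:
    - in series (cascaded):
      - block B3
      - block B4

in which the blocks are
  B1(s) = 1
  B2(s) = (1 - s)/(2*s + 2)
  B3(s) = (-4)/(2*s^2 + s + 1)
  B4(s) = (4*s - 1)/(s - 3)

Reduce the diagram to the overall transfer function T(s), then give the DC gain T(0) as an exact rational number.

Step 1 - apply the feedback formula to B1, B2; result (2*s + 2)/(s + 3)
Step 2 - reduce the series chain B3, B4; result (4 - 16*s)/(2*s^3 - 5*s^2 - 2*s - 3)
Step 3 - collapse the loop ([B1/(1+B1*B2)] forward, (B3*B4) return); result (4*s^4 - 6*s^3 - 14*s^2 - 10*s - 6)/(2*s^4 + s^3 - 49*s^2 - 33*s - 1)
Evaluating the step-3 result (the overall T(s)) at s = 0 gives T(0) = -6/(-1) = 6.

Therefore the answer is 6.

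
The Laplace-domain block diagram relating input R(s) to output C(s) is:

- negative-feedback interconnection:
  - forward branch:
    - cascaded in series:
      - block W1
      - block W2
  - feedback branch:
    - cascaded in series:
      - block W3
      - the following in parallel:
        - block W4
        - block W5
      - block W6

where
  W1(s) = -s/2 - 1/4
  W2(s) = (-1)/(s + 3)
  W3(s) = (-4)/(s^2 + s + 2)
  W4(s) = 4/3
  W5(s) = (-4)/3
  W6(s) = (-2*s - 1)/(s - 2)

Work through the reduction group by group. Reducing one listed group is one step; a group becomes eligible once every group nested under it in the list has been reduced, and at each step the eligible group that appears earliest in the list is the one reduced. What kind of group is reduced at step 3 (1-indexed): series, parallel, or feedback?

[1] cascade W1, W2
[2] reduce the parallel group W4, W5
[3] multiply W3, (W4+W5), W6 (series)
[4] apply the feedback formula to (W1*W2), (W3*(W4+W5)*W6)
Step 3 collapses a series group.

Therefore the answer is series.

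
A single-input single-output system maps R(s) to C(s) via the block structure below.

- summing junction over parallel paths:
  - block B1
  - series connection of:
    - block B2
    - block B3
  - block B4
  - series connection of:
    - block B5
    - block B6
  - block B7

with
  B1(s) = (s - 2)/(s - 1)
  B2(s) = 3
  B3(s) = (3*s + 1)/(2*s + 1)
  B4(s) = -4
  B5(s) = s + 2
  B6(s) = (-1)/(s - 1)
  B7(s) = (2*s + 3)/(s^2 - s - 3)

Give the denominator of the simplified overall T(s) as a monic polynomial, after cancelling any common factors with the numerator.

Reducing step by step:

[1] cascade B2, B3, giving (9*s + 3)/(2*s + 1)
[2] combine B5, B6 in series, giving (-s - 2)/(s - 1)
[3] combine B1, (B2*B3), B4, (B5*B6), B7 in parallel, giving (s^4 - 7*s^3 + 8*s^2 + 28*s + 6)/(2*s^4 - 3*s^3 - 6*s^2 + 4*s + 3)
Step 3 gives the fully reduced T(s), with no common factor left to cancel. The denominator's leading coefficient is 2, so divide each of its coefficients by 2 to get the monic form.

Answer: s^4 - 3*s^3/2 - 3*s^2 + 2*s + 3/2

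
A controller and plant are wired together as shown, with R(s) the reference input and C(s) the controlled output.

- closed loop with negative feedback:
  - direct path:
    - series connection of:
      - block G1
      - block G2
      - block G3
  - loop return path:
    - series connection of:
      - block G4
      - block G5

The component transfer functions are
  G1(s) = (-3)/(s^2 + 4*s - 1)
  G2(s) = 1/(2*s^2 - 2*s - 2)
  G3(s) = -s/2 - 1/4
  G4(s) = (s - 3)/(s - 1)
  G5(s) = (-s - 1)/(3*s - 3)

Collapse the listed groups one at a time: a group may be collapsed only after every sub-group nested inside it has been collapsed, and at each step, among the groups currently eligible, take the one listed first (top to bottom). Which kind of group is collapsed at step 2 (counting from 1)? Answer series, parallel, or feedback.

(1) combine G1, G2, G3 in series
(2) reduce the series chain G4, G5
(3) close the feedback loop around (G1*G2*G3), (G4*G5)
So the answer for step 2 is series.

Hence the answer: series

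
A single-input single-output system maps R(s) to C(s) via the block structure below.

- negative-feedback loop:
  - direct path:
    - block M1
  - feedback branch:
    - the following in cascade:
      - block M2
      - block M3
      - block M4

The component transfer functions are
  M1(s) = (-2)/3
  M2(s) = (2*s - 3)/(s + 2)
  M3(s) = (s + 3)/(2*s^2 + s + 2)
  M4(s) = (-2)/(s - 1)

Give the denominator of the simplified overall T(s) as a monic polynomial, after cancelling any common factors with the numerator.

Step 1: reduce the series chain M2, M3, M4 gives (-4*s^2 - 6*s + 18)/(2*s^4 + 3*s^3 - s^2 - 4)
Step 2: reduce the feedback loop with forward M1 and return (M2*M3*M4) gives (-4*s^4 - 6*s^3 + 2*s^2 + 8)/(6*s^4 + 9*s^3 + 5*s^2 + 12*s - 48)
The result of step 2 is T(s) in lowest terms. Its denominator has leading coefficient 6; dividing the denominator through by 6 makes it monic.

Therefore the answer is s^4 + 3*s^3/2 + 5*s^2/6 + 2*s - 8.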